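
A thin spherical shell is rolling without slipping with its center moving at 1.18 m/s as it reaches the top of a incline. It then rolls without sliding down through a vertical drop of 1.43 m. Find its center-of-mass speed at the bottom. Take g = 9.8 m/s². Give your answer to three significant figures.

For this body I = (2/3)MR², i.e. k = I/(MR²) = 2/3.
Rolling without slipping gives ω = v/R, so the total kinetic energy is ½Mv² + ½Iω² = ½(1+k)Mv² = (5/6)Mv².
Conserving energy between top and bottom: (5/6)Mv² = (5/6)Mv₀² + Mgh, hence v² = v₀² + 2gh/(1+k).
v = √(1.18² + 2×9.8×1.43/1.667) = √18.21 ≈ 4.27 m/s.

v ≈ 4.27 m/s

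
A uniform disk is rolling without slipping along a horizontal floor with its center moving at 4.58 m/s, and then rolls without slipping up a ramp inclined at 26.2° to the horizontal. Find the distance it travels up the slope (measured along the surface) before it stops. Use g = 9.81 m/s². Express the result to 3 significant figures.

d ≈ 3.63 m

The moment of inertia is (1/2)MR², giving k ≡ I/(MR²) = 0.5.
The rolling condition ω = v/R makes the rotational term ½I(v/R)² = ½kMv², so KE_total = ½(1+k)Mv² = (3/4)Mv².
Setting this equal to Mgh gives the vertical rise h = (1+k)v₀²/(2g) = 1.5×4.58²/(2×9.81) = 1.604 m.
Along the incline, d = h/sinθ = 1.604/sin26.2° ≈ 3.63 m.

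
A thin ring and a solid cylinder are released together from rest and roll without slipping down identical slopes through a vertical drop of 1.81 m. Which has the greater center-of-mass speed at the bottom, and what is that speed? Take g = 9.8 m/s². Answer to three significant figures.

the solid cylinder, at v ≈ 4.86 m/s

For rolling without slipping, Mgh = ½(1+k)Mv² where k = I/(MR²), so v = √(2gh/(1+k)).
Thin ring: k = 1, giving v = √(2×9.8×1.81/2) = 4.212 m/s.
Solid cylinder: k = 0.5, giving v = √(2×9.8×1.81/1.5) = 4.863 m/s.
The smaller k wins: the solid cylinder, at ≈ 4.86 m/s.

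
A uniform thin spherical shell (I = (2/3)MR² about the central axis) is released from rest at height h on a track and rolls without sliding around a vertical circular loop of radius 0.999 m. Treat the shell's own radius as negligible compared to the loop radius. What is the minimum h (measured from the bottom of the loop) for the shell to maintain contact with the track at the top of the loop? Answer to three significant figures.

h_min ≈ 2.83 m

With I = (2/3)MR², the ratio k = I/(MR²) is 2/3.
At the top, contact is just lost when gravity alone supplies the centripetal force: Mg = Mv_top²/r, i.e. v_top² = gr.
With ω = v/R, the kinetic energy at speed v is ½(1+k)Mv² = (5/6)Mv².
Energy conservation from release (height h) to the top (height 2r): Mgh = Mg(2r) + (5/6)M·gr.
Thus h_min = 2r + (1+k)r/2 = r(2 + 1.667/2) = 0.999 × 2.833 ≈ 2.83 m.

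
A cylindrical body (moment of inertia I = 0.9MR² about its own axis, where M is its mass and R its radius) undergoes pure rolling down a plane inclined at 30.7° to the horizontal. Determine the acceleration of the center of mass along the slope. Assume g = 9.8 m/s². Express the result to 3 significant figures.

For this body I = 0.9MR², i.e. k = I/(MR²) = 0.9.
Newton's second law down the slope: Mg sinθ − f = Ma. The torque equation fR = Iα (with α = a/R) gives f = kMa.
Eliminating f: Mg sinθ = (1+k)Ma, so a = g sinθ/(1+k) = 9.8 × sin30.7° / 1.9 ≈ 2.63 m/s².

a ≈ 2.63 m/s²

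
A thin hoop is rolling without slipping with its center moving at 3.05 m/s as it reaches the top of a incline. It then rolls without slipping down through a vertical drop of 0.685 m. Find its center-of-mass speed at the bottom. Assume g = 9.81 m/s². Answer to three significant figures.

With I = MR², the ratio k = I/(MR²) is 1.
The rolling condition ω = v/R makes the rotational term ½I(v/R)² = ½kMv², so KE_total = ½(1+k)Mv² = Mv².
Conserving energy between top and bottom: Mv² = Mv₀² + Mgh, hence v² = v₀² + 2gh/(1+k).
v = √(3.05² + 2×9.81×0.685/2) = √16.02 ≈ 4.00 m/s.

v ≈ 4.00 m/s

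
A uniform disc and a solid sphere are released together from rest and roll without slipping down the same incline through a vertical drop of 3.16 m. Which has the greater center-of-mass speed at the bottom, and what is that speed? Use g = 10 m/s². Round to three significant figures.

For rolling without slipping, Mgh = ½(1+k)Mv² where k = I/(MR²), so v = √(2gh/(1+k)).
Uniform disc: k = 0.5, giving v = √(2×10×3.16/1.5) = 6.491 m/s.
Solid sphere: k = 0.4, giving v = √(2×10×3.16/1.4) = 6.719 m/s.
The smaller k wins: the solid sphere, at ≈ 6.72 m/s.

the solid sphere, at v ≈ 6.72 m/s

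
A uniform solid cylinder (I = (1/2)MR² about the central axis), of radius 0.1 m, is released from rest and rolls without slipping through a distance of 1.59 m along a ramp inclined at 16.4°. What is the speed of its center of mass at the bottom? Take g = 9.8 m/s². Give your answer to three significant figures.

The moment of inertia is (1/2)MR², giving k ≡ I/(MR²) = 0.5.
Since it rolls without slipping, ω = v/R and KE = ½Mv² + ½Iω² = ½(1+k)Mv² = (3/4)Mv².
The vertical drop is h = L sinθ = 1.59 × sin16.4° = 0.4489 m.
Setting Mgh = (3/4)Mv² gives v = √(2gh/(1+k)) = √(2·9.8·0.4489/1.5) ≈ 2.42 m/s.

v ≈ 2.42 m/s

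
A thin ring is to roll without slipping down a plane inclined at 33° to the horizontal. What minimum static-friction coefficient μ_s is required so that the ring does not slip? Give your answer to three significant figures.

For this body I = MR², i.e. k = I/(MR²) = 1.
Newton's second law down the slope: Mg sinθ − f = Ma. The torque equation fR = Iα (with α = a/R) gives f = kMa.
These give a = g sinθ/(1+k) and the required friction f = kMg sinθ/(1+k).
With N = Mg cosθ, the no-slip condition f ≤ μN gives μ_min = f/N = k tanθ/(1+k).
μ_min = 1 × tan33° / 2 ≈ 0.325.

μ_min ≈ 0.325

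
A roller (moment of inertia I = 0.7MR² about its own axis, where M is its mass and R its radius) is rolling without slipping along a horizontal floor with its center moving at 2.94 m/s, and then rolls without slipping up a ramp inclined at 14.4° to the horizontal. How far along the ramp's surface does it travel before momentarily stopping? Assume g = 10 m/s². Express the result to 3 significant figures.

With I = 0.7MR², the ratio k = I/(MR²) is 0.7.
Since it rolls without slipping, ω = v/R and KE = ½Mv² + ½Iω² = ½(1+k)Mv² = (17/20)Mv².
Setting this equal to Mgh gives the vertical rise h = (1+k)v₀²/(2g) = 1.7×2.94²/(2×10) = 0.7347 m.
Along the incline, d = h/sinθ = 0.7347/sin14.4° ≈ 2.95 m.

d ≈ 2.95 m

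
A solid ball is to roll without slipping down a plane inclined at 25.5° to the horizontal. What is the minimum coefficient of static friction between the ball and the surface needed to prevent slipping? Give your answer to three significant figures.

Here I = (2/5)MR², so the shape factor k = I/(MR²) = 0.4.
Translational: Mg sinθ − f = Ma. Rotational about the CM: fR = Iα = kMRa, so f = kMa.
These give a = g sinθ/(1+k) and the required friction f = kMg sinθ/(1+k).
The normal force is N = Mg cosθ, so μ_min = f/N = k tanθ/(1+k).
μ_min = 0.4 × tan25.5° / 1.4 ≈ 0.136.

μ_min ≈ 0.136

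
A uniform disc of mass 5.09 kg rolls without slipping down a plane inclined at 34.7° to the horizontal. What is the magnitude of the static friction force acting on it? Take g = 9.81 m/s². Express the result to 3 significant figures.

f ≈ 9.48 N

The moment of inertia is (1/2)MR², giving k ≡ I/(MR²) = 0.5.
Translational: Mg sinθ − f = Ma. Rotational about the CM: fR = Iα = kMRa, so f = kMa.
Combining, a = g sinθ/(1+k) and f = kMa = kMg sinθ/(1+k).
f = 0.5 × 5.09 × 9.81 × sin34.7° / 1.5 ≈ 9.48 N.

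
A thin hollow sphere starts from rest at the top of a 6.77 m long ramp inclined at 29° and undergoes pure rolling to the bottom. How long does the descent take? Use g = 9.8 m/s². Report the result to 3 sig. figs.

The moment of inertia is (2/3)MR², giving k ≡ I/(MR²) = 2/3.
Translational: Mg sinθ − f = Ma. Rotational about the CM: fR = Iα = kMRa, so f = kMa.
Hence a = g sinθ/(1+k) = 9.8×sin29°/1.667 = 2.851 m/s².
Starting from rest, L = ½at², so t = √(2L/a) = √(2×6.77/2.851) ≈ 2.18 s.

t ≈ 2.18 s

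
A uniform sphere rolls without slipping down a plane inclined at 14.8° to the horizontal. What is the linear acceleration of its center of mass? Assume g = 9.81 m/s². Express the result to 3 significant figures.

With I = (2/5)MR², the ratio k = I/(MR²) is 0.4.
Along the incline Mg sinθ − f = Ma, and torque about the center fR = Iα = kMR²(a/R) gives f = kMa.
Eliminating f: Mg sinθ = (1+k)Ma, so a = g sinθ/(1+k) = 9.81 × sin14.8° / 1.4 ≈ 1.79 m/s².

a ≈ 1.79 m/s²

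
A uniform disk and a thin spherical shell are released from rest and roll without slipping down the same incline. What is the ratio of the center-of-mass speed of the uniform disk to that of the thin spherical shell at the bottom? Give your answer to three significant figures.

Each satisfies Mgh = ½(1+k)Mv² with k = I/(MR²), so v ∝ 1/√(1+k).
For the uniform disk k = 0.5; for the thin spherical shell k = 2/3.
v₁/v₂ = √((1+k₂)/(1+k₁)) = √(1.667/1.5) ≈ 1.05.

v_ratio ≈ 1.05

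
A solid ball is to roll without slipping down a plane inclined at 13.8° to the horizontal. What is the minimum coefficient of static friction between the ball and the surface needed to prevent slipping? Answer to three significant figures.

μ_min ≈ 0.0702

The moment of inertia is (2/5)MR², giving k ≡ I/(MR²) = 0.4.
Along the incline Mg sinθ − f = Ma, and torque about the center fR = Iα = kMR²(a/R) gives f = kMa.
These give a = g sinθ/(1+k) and the required friction f = kMg sinθ/(1+k).
The normal force is N = Mg cosθ, so μ_min = f/N = k tanθ/(1+k).
μ_min = 0.4 × tan13.8° / 1.4 ≈ 0.0702.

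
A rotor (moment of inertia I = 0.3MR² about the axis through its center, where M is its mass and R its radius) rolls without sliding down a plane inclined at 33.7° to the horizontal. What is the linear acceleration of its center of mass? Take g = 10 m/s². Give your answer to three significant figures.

Here I = 0.3MR², so the shape factor k = I/(MR²) = 0.3.
Along the incline Mg sinθ − f = Ma, and torque about the center fR = Iα = kMR²(a/R) gives f = kMa.
Eliminating f: Mg sinθ = (1+k)Ma, so a = g sinθ/(1+k) = 10 × sin33.7° / 1.3 ≈ 4.27 m/s².

a ≈ 4.27 m/s²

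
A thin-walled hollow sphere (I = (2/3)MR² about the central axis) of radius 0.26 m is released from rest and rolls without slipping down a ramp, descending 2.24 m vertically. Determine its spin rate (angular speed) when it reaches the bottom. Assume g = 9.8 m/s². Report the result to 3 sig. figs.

The moment of inertia is (2/3)MR², giving k ≡ I/(MR²) = 2/3.
The rolling condition ω = v/R makes the rotational term ½I(v/R)² = ½kMv², so KE_total = ½(1+k)Mv² = (5/6)Mv².
Energy conservation Mgh = ½(1+k)Mv² gives v = √(2gh/(1+k)) = √(2 × 9.8 × 2.24 / 1.667) = 5.132 m/s.
Then ω = v/R = 5.132 / 0.26 ≈ 19.7 rad/s.

ω ≈ 19.7 rad/s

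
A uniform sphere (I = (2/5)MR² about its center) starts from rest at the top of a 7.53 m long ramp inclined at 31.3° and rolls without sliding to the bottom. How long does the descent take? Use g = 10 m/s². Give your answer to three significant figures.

t ≈ 2.01 s

With I = (2/5)MR², the ratio k = I/(MR²) is 0.4.
Translational: Mg sinθ − f = Ma. Rotational about the CM: fR = Iα = kMRa, so f = kMa.
Hence a = g sinθ/(1+k) = 10×sin31.3°/1.4 = 3.711 m/s².
With constant a from rest, t = √(2L/a) = √(2·7.53/3.711) ≈ 2.01 s.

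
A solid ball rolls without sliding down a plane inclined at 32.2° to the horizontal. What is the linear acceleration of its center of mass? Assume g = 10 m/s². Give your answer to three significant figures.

With I = (2/5)MR², the ratio k = I/(MR²) is 0.4.
Newton's second law down the slope: Mg sinθ − f = Ma. The torque equation fR = Iα (with α = a/R) gives f = kMa.
Eliminating f: Mg sinθ = (1+k)Ma, so a = g sinθ/(1+k) = 10 × sin32.2° / 1.4 ≈ 3.81 m/s².

a ≈ 3.81 m/s²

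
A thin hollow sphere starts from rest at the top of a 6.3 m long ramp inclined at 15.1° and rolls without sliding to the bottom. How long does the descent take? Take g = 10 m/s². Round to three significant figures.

With I = (2/3)MR², the ratio k = I/(MR²) is 2/3.
Newton's second law down the slope: Mg sinθ − f = Ma. The torque equation fR = Iα (with α = a/R) gives f = kMa.
Hence a = g sinθ/(1+k) = 10×sin15.1°/1.667 = 1.563 m/s².
With constant a from rest, t = √(2L/a) = √(2·6.3/1.563) ≈ 2.84 s.

t ≈ 2.84 s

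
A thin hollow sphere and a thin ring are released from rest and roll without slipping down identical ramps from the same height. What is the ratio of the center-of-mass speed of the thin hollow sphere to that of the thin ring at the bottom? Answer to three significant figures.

Each satisfies Mgh = ½(1+k)Mv² with k = I/(MR²), so v ∝ 1/√(1+k).
For the thin hollow sphere k = 2/3; for the thin ring k = 1.
v₁/v₂ = √((1+k₂)/(1+k₁)) = √(2/1.667) ≈ 1.10.

v_ratio ≈ 1.10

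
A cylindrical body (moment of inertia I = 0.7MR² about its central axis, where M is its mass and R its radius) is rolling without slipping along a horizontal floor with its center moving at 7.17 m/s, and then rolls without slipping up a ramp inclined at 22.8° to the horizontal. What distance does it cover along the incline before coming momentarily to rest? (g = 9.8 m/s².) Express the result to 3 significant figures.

d ≈ 11.5 m

With I = 0.7MR², the ratio k = I/(MR²) is 0.7.
Rolling without slipping gives ω = v/R, so the total kinetic energy is ½Mv² + ½Iω² = ½(1+k)Mv² = (17/20)Mv².
Setting this equal to Mgh gives the vertical rise h = (1+k)v₀²/(2g) = 1.7×7.17²/(2×9.8) = 4.459 m.
The distance along the slope is d = h/sinθ = 4.459/sin22.8° ≈ 11.5 m.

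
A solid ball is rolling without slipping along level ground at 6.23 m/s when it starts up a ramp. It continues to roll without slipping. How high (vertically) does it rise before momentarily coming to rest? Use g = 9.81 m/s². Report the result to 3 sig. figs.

h ≈ 2.77 m

For this body I = (2/5)MR², i.e. k = I/(MR²) = 0.4.
Pure rolling means v = ωR; then KE = ½Mv² + ½I(v/R)² = ½(1+k)Mv² = (7/10)Mv².
All of this converts to potential energy at the highest point: (7/10)Mv₀² = Mgh.
Thus h = (1+k)v₀²/(2g) = 1.4 × 6.23² / (2 × 9.81) ≈ 2.77 m.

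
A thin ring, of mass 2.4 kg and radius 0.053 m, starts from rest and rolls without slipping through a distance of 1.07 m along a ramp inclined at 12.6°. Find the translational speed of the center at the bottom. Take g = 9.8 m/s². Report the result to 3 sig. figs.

The moment of inertia is MR², giving k ≡ I/(MR²) = 1.
Pure rolling means v = ωR; then KE = ½Mv² + ½I(v/R)² = ½(1+k)Mv² = Mv².
The vertical drop is h = L sinθ = 1.07 × sin12.6° = 0.2334 m.
Energy conservation: Mgh = Mv², so v = √(2gh/(1+k)) = √(2 × 9.8 × 0.2334 / 2) ≈ 1.51 m/s.

v ≈ 1.51 m/s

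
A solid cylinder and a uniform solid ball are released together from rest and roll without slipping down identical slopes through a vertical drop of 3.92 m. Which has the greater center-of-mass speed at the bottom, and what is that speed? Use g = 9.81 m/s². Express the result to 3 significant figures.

the uniform solid ball, at v ≈ 7.41 m/s

For rolling without slipping, Mgh = ½(1+k)Mv² where k = I/(MR²), so v = √(2gh/(1+k)).
Solid cylinder: k = 0.5, giving v = √(2×9.81×3.92/1.5) = 7.161 m/s.
Uniform solid ball: k = 0.4, giving v = √(2×9.81×3.92/1.4) = 7.412 m/s.
The smaller k wins: the uniform solid ball, at ≈ 7.41 m/s.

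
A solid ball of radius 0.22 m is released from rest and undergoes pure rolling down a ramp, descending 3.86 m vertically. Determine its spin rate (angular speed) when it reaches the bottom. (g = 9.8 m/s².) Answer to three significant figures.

For this body I = (2/5)MR², i.e. k = I/(MR²) = 0.4.
The rolling condition ω = v/R makes the rotational term ½I(v/R)² = ½kMv², so KE_total = ½(1+k)Mv² = (7/10)Mv².
Energy conservation Mgh = ½(1+k)Mv² gives v = √(2gh/(1+k)) = √(2 × 9.8 × 3.86 / 1.4) = 7.351 m/s.
The angular speed follows from ω = v/R = 7.351/0.22 ≈ 33.4 rad/s.

ω ≈ 33.4 rad/s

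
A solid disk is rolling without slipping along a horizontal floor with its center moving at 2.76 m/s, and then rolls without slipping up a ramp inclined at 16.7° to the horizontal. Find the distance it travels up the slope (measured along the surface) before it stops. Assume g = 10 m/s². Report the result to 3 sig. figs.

d ≈ 1.99 m

Here I = (1/2)MR², so the shape factor k = I/(MR²) = 0.5.
The rolling condition ω = v/R makes the rotational term ½I(v/R)² = ½kMv², so KE_total = ½(1+k)Mv² = (3/4)Mv².
Setting this equal to Mgh gives the vertical rise h = (1+k)v₀²/(2g) = 1.5×2.76²/(2×10) = 0.5713 m.
Along the incline, d = h/sinθ = 0.5713/sin16.7° ≈ 1.99 m.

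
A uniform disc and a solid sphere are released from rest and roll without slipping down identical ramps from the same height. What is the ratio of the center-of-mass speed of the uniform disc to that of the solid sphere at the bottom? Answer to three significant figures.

v_ratio ≈ 0.966

Each satisfies Mgh = ½(1+k)Mv² with k = I/(MR²), so v ∝ 1/√(1+k).
For the uniform disc k = 0.5; for the solid sphere k = 0.4.
v₁/v₂ = √((1+k₂)/(1+k₁)) = √(1.4/1.5) ≈ 0.966.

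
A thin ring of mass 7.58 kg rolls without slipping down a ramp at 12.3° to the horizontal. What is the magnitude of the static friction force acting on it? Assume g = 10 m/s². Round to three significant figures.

f ≈ 8.07 N

The moment of inertia is MR², giving k ≡ I/(MR²) = 1.
Translational: Mg sinθ − f = Ma. Rotational about the CM: fR = Iα = kMRa, so f = kMa.
Combining, a = g sinθ/(1+k) and f = kMa = kMg sinθ/(1+k).
f = 1 × 7.58 × 10 × sin12.3° / 2 ≈ 8.07 N.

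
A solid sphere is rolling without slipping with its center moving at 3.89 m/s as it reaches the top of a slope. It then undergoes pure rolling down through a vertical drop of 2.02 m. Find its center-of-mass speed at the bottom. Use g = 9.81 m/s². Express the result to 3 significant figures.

v ≈ 6.59 m/s

For this body I = (2/5)MR², i.e. k = I/(MR²) = 0.4.
The rolling condition ω = v/R makes the rotational term ½I(v/R)² = ½kMv², so KE_total = ½(1+k)Mv² = (7/10)Mv².
Energy conservation: (7/10)Mv₀² + Mgh = (7/10)Mv², so v² = v₀² + 2gh/(1+k).
v = √(3.89² + 2×9.81×2.02/1.4) = √43.44 ≈ 6.59 m/s.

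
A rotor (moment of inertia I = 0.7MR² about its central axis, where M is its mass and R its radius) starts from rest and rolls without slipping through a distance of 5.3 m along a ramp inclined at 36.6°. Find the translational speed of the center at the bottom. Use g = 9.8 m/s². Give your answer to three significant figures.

With I = 0.7MR², the ratio k = I/(MR²) is 0.7.
The rolling condition ω = v/R makes the rotational term ½I(v/R)² = ½kMv², so KE_total = ½(1+k)Mv² = (17/20)Mv².
The vertical drop is h = L sinθ = 5.3 × sin36.6° = 3.16 m.
Setting Mgh = (17/20)Mv² gives v = √(2gh/(1+k)) = √(2·9.8·3.16/1.7) ≈ 6.04 m/s.

v ≈ 6.04 m/s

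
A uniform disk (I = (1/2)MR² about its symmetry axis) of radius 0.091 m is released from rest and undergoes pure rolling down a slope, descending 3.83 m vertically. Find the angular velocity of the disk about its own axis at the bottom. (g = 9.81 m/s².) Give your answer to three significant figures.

ω ≈ 77.8 rad/s

For this body I = (1/2)MR², i.e. k = I/(MR²) = 0.5.
The rolling condition ω = v/R makes the rotational term ½I(v/R)² = ½kMv², so KE_total = ½(1+k)Mv² = (3/4)Mv².
Energy conservation Mgh = ½(1+k)Mv² gives v = √(2gh/(1+k)) = √(2 × 9.81 × 3.83 / 1.5) = 7.078 m/s.
The angular speed follows from ω = v/R = 7.078/0.091 ≈ 77.8 rad/s.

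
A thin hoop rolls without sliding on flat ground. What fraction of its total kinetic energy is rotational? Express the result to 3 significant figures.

The moment of inertia is MR², giving k ≡ I/(MR²) = 1.
With ω = v/R, KE_trans = ½Mv² and KE_rot = ½Iω² = ½kMv², so KE_total = ½(1+k)Mv².
The rotational fraction is therefore k/(1+k) = 1/2 ≈ 0.500.

fraction ≈ 0.500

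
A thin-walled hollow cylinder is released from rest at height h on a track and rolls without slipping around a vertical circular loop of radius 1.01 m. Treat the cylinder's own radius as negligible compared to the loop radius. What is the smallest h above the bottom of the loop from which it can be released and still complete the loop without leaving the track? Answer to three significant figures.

h_min ≈ 3.03 m

For this body I = MR², i.e. k = I/(MR²) = 1.
At the top of the loop, the minimum-contact condition is Mg = Mv_top²/r, so v_top² = gr.
With ω = v/R, the kinetic energy at speed v is ½(1+k)Mv² = Mv².
Energy conservation from release (height h) to the top (height 2r): Mgh = Mg(2r) + M·gr.
Thus h_min = 2r + (1+k)r/2 = r(2 + 2/2) = 1.01 × 3 ≈ 3.03 m.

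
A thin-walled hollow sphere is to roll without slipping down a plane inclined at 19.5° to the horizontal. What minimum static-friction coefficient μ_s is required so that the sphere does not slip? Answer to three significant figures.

With I = (2/3)MR², the ratio k = I/(MR²) is 2/3.
Translational: Mg sinθ − f = Ma. Rotational about the CM: fR = Iα = kMRa, so f = kMa.
These give a = g sinθ/(1+k) and the required friction f = kMg sinθ/(1+k).
With N = Mg cosθ, the no-slip condition f ≤ μN gives μ_min = f/N = k tanθ/(1+k).
μ_min = (2/3) × tan19.5° / 1.667 ≈ 0.142.

μ_min ≈ 0.142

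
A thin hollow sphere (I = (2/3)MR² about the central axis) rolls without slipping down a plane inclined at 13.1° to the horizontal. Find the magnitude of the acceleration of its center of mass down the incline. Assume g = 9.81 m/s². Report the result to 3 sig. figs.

Here I = (2/3)MR², so the shape factor k = I/(MR²) = 2/3.
Newton's second law down the slope: Mg sinθ − f = Ma. The torque equation fR = Iα (with α = a/R) gives f = kMa.
Eliminating f: Mg sinθ = (1+k)Ma, so a = g sinθ/(1+k) = 9.81 × sin13.1° / 1.667 ≈ 1.33 m/s².

a ≈ 1.33 m/s²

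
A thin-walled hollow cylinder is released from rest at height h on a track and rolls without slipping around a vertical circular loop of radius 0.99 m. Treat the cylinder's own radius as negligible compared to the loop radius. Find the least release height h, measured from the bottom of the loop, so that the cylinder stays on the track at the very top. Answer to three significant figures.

h_min ≈ 2.97 m

With I = MR², the ratio k = I/(MR²) is 1.
At the top, contact is just lost when gravity alone supplies the centripetal force: Mg = Mv_top²/r, i.e. v_top² = gr.
With ω = v/R, the kinetic energy at speed v is ½(1+k)Mv² = Mv².
Energy conservation from release (height h) to the top (height 2r): Mgh = Mg(2r) + M·gr.
Thus h_min = 2r + (1+k)r/2 = r(2 + 2/2) = 0.99 × 3 ≈ 2.97 m.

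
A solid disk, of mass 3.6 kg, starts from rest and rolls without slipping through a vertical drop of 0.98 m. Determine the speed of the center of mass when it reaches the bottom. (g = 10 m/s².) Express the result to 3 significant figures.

The moment of inertia is (1/2)MR², giving k ≡ I/(MR²) = 0.5.
Rolling without slipping gives ω = v/R, so the total kinetic energy is ½Mv² + ½Iω² = ½(1+k)Mv² = (3/4)Mv².
Setting Mgh = (3/4)Mv² gives v = √(2gh/(1+k)) = √(2·10·0.98/1.5) ≈ 3.61 m/s.

v ≈ 3.61 m/s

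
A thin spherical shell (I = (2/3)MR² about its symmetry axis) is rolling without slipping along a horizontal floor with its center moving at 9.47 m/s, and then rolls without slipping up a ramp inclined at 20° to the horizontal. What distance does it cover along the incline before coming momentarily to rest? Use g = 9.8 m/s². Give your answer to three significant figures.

d ≈ 22.3 m

The moment of inertia is (2/3)MR², giving k ≡ I/(MR²) = 2/3.
Pure rolling means v = ωR; then KE = ½Mv² + ½I(v/R)² = ½(1+k)Mv² = (5/6)Mv².
Setting this equal to Mgh gives the vertical rise h = (1+k)v₀²/(2g) = 1.667×9.47²/(2×9.8) = 7.626 m.
Along the incline, d = h/sinθ = 7.626/sin20° ≈ 22.3 m.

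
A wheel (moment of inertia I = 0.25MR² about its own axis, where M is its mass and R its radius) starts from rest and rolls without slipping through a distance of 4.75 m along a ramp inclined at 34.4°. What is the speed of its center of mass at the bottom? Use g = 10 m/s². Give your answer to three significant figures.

For this body I = 0.25MR², i.e. k = I/(MR²) = 0.25.
Rolling without slipping gives ω = v/R, so the total kinetic energy is ½Mv² + ½Iω² = ½(1+k)Mv² = (5/8)Mv².
The vertical drop is h = L sinθ = 4.75 × sin34.4° = 2.684 m.
Setting Mgh = (5/8)Mv² gives v = √(2gh/(1+k)) = √(2·10·2.684/1.25) ≈ 6.55 m/s.

v ≈ 6.55 m/s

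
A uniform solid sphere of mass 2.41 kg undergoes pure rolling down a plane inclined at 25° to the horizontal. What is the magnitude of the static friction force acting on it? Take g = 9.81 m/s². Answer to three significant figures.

Here I = (2/5)MR², so the shape factor k = I/(MR²) = 0.4.
Translational: Mg sinθ − f = Ma. Rotational about the CM: fR = Iα = kMRa, so f = kMa.
Combining, a = g sinθ/(1+k) and f = kMa = kMg sinθ/(1+k).
f = 0.4 × 2.41 × 9.81 × sin25° / 1.4 ≈ 2.85 N.

f ≈ 2.85 N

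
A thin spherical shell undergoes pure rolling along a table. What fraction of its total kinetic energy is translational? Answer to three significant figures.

Here I = (2/3)MR², so the shape factor k = I/(MR²) = 2/3.
With ω = v/R, KE_trans = ½Mv² and KE_rot = ½Iω² = ½kMv², so KE_total = ½(1+k)Mv².
The translational fraction is therefore 1/(1+k) = 1/1.667 ≈ 0.600.

fraction ≈ 0.600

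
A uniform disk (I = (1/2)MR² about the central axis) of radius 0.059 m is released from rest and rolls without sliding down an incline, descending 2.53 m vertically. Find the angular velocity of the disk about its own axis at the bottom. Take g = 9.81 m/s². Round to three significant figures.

The moment of inertia is (1/2)MR², giving k ≡ I/(MR²) = 0.5.
Pure rolling means v = ωR; then KE = ½Mv² + ½I(v/R)² = ½(1+k)Mv² = (3/4)Mv².
Energy conservation Mgh = ½(1+k)Mv² gives v = √(2gh/(1+k)) = √(2 × 9.81 × 2.53 / 1.5) = 5.753 m/s.
The angular speed follows from ω = v/R = 5.753/0.059 ≈ 97.5 rad/s.

ω ≈ 97.5 rad/s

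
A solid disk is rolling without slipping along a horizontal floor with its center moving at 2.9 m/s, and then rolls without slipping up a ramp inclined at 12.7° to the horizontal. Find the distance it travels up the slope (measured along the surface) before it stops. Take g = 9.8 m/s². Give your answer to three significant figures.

Here I = (1/2)MR², so the shape factor k = I/(MR²) = 0.5.
The rolling condition ω = v/R makes the rotational term ½I(v/R)² = ½kMv², so KE_total = ½(1+k)Mv² = (3/4)Mv².
Setting this equal to Mgh gives the vertical rise h = (1+k)v₀²/(2g) = 1.5×2.9²/(2×9.8) = 0.6436 m.
The distance along the slope is d = h/sinθ = 0.6436/sin12.7° ≈ 2.93 m.

d ≈ 2.93 m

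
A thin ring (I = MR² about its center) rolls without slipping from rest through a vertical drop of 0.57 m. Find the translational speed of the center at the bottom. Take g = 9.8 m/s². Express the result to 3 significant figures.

v ≈ 2.36 m/s

For this body I = MR², i.e. k = I/(MR²) = 1.
Rolling without slipping gives ω = v/R, so the total kinetic energy is ½Mv² + ½Iω² = ½(1+k)Mv² = Mv².
Setting Mgh = Mv² gives v = √(2gh/(1+k)) = √(2·9.8·0.57/2) ≈ 2.36 m/s.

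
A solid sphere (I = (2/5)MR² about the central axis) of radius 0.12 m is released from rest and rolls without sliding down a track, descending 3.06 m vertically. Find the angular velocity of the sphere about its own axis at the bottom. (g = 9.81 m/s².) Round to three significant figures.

ω ≈ 54.6 rad/s

With I = (2/5)MR², the ratio k = I/(MR²) is 0.4.
Rolling without slipping gives ω = v/R, so the total kinetic energy is ½Mv² + ½Iω² = ½(1+k)Mv² = (7/10)Mv².
Energy conservation Mgh = ½(1+k)Mv² gives v = √(2gh/(1+k)) = √(2 × 9.81 × 3.06 / 1.4) = 6.549 m/s.
Then ω = v/R = 6.549 / 0.12 ≈ 54.6 rad/s.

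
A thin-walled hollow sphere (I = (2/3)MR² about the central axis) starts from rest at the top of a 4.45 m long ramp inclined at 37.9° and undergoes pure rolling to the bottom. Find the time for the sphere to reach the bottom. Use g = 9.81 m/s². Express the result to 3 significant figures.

The moment of inertia is (2/3)MR², giving k ≡ I/(MR²) = 2/3.
Translational: Mg sinθ − f = Ma. Rotational about the CM: fR = Iα = kMRa, so f = kMa.
Hence a = g sinθ/(1+k) = 9.81×sin37.9°/1.667 = 3.616 m/s².
Starting from rest, L = ½at², so t = √(2L/a) = √(2×4.45/3.616) ≈ 1.57 s.

t ≈ 1.57 s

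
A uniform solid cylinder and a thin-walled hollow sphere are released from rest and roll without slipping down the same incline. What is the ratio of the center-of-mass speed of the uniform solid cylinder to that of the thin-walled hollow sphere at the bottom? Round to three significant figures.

Each satisfies Mgh = ½(1+k)Mv² with k = I/(MR²), so v ∝ 1/√(1+k).
For the uniform solid cylinder k = 0.5; for the thin-walled hollow sphere k = 2/3.
v₁/v₂ = √((1+k₂)/(1+k₁)) = √(1.667/1.5) ≈ 1.05.

v_ratio ≈ 1.05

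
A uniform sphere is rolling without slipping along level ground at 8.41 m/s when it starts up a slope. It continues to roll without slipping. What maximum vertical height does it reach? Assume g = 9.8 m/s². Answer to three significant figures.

For this body I = (2/5)MR², i.e. k = I/(MR²) = 0.4.
Rolling without slipping gives ω = v/R, so the total kinetic energy is ½Mv² + ½Iω² = ½(1+k)Mv² = (7/10)Mv².
All of this converts to potential energy at the highest point: (7/10)Mv₀² = Mgh.
Thus h = (1+k)v₀²/(2g) = 1.4 × 8.41² / (2 × 9.8) ≈ 5.05 m.

h ≈ 5.05 m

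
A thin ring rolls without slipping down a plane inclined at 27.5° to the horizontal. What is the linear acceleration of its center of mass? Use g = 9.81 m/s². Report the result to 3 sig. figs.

For this body I = MR², i.e. k = I/(MR²) = 1.
Along the incline Mg sinθ − f = Ma, and torque about the center fR = Iα = kMR²(a/R) gives f = kMa.
Eliminating f: Mg sinθ = (1+k)Ma, so a = g sinθ/(1+k) = 9.81 × sin27.5° / 2 ≈ 2.26 m/s².

a ≈ 2.26 m/s²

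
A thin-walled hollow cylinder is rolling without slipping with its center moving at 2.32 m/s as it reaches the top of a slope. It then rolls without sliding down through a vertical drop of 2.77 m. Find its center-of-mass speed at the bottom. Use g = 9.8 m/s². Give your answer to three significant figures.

For this body I = MR², i.e. k = I/(MR²) = 1.
The rolling condition ω = v/R makes the rotational term ½I(v/R)² = ½kMv², so KE_total = ½(1+k)Mv² = Mv².
Conserving energy between top and bottom: Mv² = Mv₀² + Mgh, hence v² = v₀² + 2gh/(1+k).
v = √(2.32² + 2×9.8×2.77/2) = √32.53 ≈ 5.70 m/s.

v ≈ 5.70 m/s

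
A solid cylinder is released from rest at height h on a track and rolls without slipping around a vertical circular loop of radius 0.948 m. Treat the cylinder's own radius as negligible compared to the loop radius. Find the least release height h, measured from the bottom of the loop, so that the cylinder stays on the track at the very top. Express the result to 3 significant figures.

h_min ≈ 2.61 m

The moment of inertia is (1/2)MR², giving k ≡ I/(MR²) = 0.5.
At the top, contact is just lost when gravity alone supplies the centripetal force: Mg = Mv_top²/r, i.e. v_top² = gr.
With ω = v/R, the kinetic energy at speed v is ½(1+k)Mv² = (3/4)Mv².
Energy conservation from release (height h) to the top (height 2r): Mgh = Mg(2r) + (3/4)M·gr.
Thus h_min = 2r + (1+k)r/2 = r(2 + 1.5/2) = 0.948 × 2.75 ≈ 2.61 m.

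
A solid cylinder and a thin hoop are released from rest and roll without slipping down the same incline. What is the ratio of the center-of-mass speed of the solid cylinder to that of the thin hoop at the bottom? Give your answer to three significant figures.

Each satisfies Mgh = ½(1+k)Mv² with k = I/(MR²), so v ∝ 1/√(1+k).
For the solid cylinder k = 0.5; for the thin hoop k = 1.
v₁/v₂ = √((1+k₂)/(1+k₁)) = √(2/1.5) ≈ 1.15.

v_ratio ≈ 1.15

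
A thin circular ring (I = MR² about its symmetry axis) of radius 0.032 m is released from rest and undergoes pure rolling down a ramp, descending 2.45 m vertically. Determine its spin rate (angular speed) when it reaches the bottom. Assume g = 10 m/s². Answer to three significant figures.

The moment of inertia is MR², giving k ≡ I/(MR²) = 1.
The rolling condition ω = v/R makes the rotational term ½I(v/R)² = ½kMv², so KE_total = ½(1+k)Mv² = Mv².
Energy conservation Mgh = ½(1+k)Mv² gives v = √(2gh/(1+k)) = √(2 × 10 × 2.45 / 2) = 4.95 m/s.
The angular speed follows from ω = v/R = 4.95/0.032 ≈ 155 rad/s.

ω ≈ 155 rad/s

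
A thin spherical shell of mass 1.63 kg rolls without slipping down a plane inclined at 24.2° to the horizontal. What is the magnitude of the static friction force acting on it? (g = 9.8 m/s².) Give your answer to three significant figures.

Here I = (2/3)MR², so the shape factor k = I/(MR²) = 2/3.
Translational: Mg sinθ − f = Ma. Rotational about the CM: fR = Iα = kMRa, so f = kMa.
Combining, a = g sinθ/(1+k) and f = kMa = kMg sinθ/(1+k).
f = (2/3) × 1.63 × 9.8 × sin24.2° / 1.667 ≈ 2.62 N.

f ≈ 2.62 N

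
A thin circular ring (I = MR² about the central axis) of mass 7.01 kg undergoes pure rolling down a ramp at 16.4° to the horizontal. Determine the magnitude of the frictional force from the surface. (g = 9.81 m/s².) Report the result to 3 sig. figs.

f ≈ 9.71 N

The moment of inertia is MR², giving k ≡ I/(MR²) = 1.
Newton's second law down the slope: Mg sinθ − f = Ma. The torque equation fR = Iα (with α = a/R) gives f = kMa.
Combining, a = g sinθ/(1+k) and f = kMa = kMg sinθ/(1+k).
f = 1 × 7.01 × 9.81 × sin16.4° / 2 ≈ 9.71 N.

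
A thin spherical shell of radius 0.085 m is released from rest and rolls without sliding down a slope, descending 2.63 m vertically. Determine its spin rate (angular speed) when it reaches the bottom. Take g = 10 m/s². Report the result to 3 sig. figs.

ω ≈ 66.1 rad/s

The moment of inertia is (2/3)MR², giving k ≡ I/(MR²) = 2/3.
The rolling condition ω = v/R makes the rotational term ½I(v/R)² = ½kMv², so KE_total = ½(1+k)Mv² = (5/6)Mv².
Energy conservation Mgh = ½(1+k)Mv² gives v = √(2gh/(1+k)) = √(2 × 10 × 2.63 / 1.667) = 5.618 m/s.
The angular speed follows from ω = v/R = 5.618/0.085 ≈ 66.1 rad/s.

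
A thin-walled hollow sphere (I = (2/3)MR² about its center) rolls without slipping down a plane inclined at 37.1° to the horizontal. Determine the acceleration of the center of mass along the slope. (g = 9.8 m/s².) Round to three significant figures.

a ≈ 3.55 m/s²

The moment of inertia is (2/3)MR², giving k ≡ I/(MR²) = 2/3.
Along the incline Mg sinθ − f = Ma, and torque about the center fR = Iα = kMR²(a/R) gives f = kMa.
Eliminating f: Mg sinθ = (1+k)Ma, so a = g sinθ/(1+k) = 9.8 × sin37.1° / 1.667 ≈ 3.55 m/s².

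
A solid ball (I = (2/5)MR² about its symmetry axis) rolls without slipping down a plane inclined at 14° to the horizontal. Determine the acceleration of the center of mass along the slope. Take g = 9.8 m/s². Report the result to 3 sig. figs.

a ≈ 1.69 m/s²

Here I = (2/5)MR², so the shape factor k = I/(MR²) = 0.4.
Newton's second law down the slope: Mg sinθ − f = Ma. The torque equation fR = Iα (with α = a/R) gives f = kMa.
Eliminating f: Mg sinθ = (1+k)Ma, so a = g sinθ/(1+k) = 9.8 × sin14° / 1.4 ≈ 1.69 m/s².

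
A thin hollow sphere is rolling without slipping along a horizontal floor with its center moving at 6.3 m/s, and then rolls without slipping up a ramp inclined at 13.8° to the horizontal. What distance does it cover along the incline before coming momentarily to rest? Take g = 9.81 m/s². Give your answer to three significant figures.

d ≈ 14.1 m

With I = (2/3)MR², the ratio k = I/(MR²) is 2/3.
The rolling condition ω = v/R makes the rotational term ½I(v/R)² = ½kMv², so KE_total = ½(1+k)Mv² = (5/6)Mv².
Setting this equal to Mgh gives the vertical rise h = (1+k)v₀²/(2g) = 1.667×6.3²/(2×9.81) = 3.372 m.
Along the incline, d = h/sinθ = 3.372/sin13.8° ≈ 14.1 m.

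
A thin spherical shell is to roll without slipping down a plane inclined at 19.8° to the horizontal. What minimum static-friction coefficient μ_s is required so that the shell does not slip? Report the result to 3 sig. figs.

With I = (2/3)MR², the ratio k = I/(MR²) is 2/3.
Translational: Mg sinθ − f = Ma. Rotational about the CM: fR = Iα = kMRa, so f = kMa.
These give a = g sinθ/(1+k) and the required friction f = kMg sinθ/(1+k).
With N = Mg cosθ, the no-slip condition f ≤ μN gives μ_min = f/N = k tanθ/(1+k).
μ_min = (2/3) × tan19.8° / 1.667 ≈ 0.144.

μ_min ≈ 0.144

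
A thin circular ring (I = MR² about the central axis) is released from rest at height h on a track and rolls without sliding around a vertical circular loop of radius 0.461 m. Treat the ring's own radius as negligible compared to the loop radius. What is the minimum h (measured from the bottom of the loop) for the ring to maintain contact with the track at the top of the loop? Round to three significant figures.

h_min ≈ 1.38 m

Here I = MR², so the shape factor k = I/(MR²) = 1.
At the top, contact is just lost when gravity alone supplies the centripetal force: Mg = Mv_top²/r, i.e. v_top² = gr.
With ω = v/R, the kinetic energy at speed v is ½(1+k)Mv² = Mv².
Energy conservation from release (height h) to the top (height 2r): Mgh = Mg(2r) + M·gr.
Thus h_min = 2r + (1+k)r/2 = r(2 + 2/2) = 0.461 × 3 ≈ 1.38 m.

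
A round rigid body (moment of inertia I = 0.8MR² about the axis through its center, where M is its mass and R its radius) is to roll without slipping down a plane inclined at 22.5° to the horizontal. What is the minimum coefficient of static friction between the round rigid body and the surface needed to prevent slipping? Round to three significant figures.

μ_min ≈ 0.184

With I = 0.8MR², the ratio k = I/(MR²) is 0.8.
Translational: Mg sinθ − f = Ma. Rotational about the CM: fR = Iα = kMRa, so f = kMa.
These give a = g sinθ/(1+k) and the required friction f = kMg sinθ/(1+k).
The normal force is N = Mg cosθ, so μ_min = f/N = k tanθ/(1+k).
μ_min = 0.8 × tan22.5° / 1.8 ≈ 0.184.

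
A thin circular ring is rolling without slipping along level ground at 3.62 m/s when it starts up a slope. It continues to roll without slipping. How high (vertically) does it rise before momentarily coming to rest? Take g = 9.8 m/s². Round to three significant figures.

For this body I = MR², i.e. k = I/(MR²) = 1.
Rolling without slipping gives ω = v/R, so the total kinetic energy is ½Mv² + ½Iω² = ½(1+k)Mv² = Mv².
At the top the kinetic energy is zero, so Mv₀² = Mgh.
Thus h = (1+k)v₀²/(2g) = 2 × 3.62² / (2 × 9.8) ≈ 1.34 m.

h ≈ 1.34 m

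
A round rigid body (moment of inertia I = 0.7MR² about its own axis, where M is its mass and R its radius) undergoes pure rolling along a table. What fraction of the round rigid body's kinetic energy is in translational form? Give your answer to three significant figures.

fraction ≈ 0.588

For this body I = 0.7MR², i.e. k = I/(MR²) = 0.7.
Since ω = v/R, the translational part is ½Mv² and the rotational part is ½I(v/R)² = ½kMv²; the total is ½(1+k)Mv².
The translational fraction is therefore 1/(1+k) = 1/1.7 ≈ 0.588.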